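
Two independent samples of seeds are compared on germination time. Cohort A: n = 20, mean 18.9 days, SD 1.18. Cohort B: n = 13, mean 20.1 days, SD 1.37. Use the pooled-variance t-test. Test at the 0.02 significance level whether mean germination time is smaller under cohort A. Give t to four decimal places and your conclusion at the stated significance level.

t = -2.6797; reject H0

Let group 1 = cohort A, group 2 = cohort B. H0: μ_1 = μ_2; H1: μ_1 < μ_2 (two-sample pooled-variance t-test, left-tailed).
s_p² = [(20−1)·1.18² + (13−1)·1.37²]/(20+13−2) = 1.57995
t = (18.9 − 20.1)/√[1.57995·(1/20 + 1/13)] = -2.6797
df = n₁ + n₂ − 2 = 31
p-value = P(T ≤ -2.6797) ≈ 0.0058
Since p ≈ 0.0058 < α = 0.02, reject H0; the evidence is statistically significant.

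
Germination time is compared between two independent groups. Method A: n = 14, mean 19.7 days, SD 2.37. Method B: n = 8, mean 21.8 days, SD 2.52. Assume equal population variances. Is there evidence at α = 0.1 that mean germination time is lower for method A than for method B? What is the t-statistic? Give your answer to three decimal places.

Let group 1 = method A, group 2 = method B. H0: μ_1 = μ_2; H1: μ_1 < μ_2 (two-sample pooled-variance t-test, left-tailed).
s_p² = [(14−1)·2.37² + (8−1)·2.52²]/(14+8−2) = 5.87362
t = (19.7 − 21.8)/√[5.87362·(1/14 + 1/8)] = -1.955
df = n₁ + n₂ − 2 = 20
p-value = P(T ≤ -1.955) ≈ 0.032
Since p ≈ 0.032 < α = 0.1, reject H0; the evidence is statistically significant.

-1.955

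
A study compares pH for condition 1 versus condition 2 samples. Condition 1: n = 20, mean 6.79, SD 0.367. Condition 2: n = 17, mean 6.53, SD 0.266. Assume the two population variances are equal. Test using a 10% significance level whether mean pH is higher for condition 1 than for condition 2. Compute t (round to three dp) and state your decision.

Let group 1 = condition 1, group 2 = condition 2. H0: μ_1 = μ_2; H1: μ_1 > μ_2 (two-sample pooled-variance t-test, right-tailed).
s_p² = [(20−1)·0.367² + (17−1)·0.266²]/(20+17−2) = 0.105462
t = (6.79 − 6.53)/√[0.105462·(1/20 + 1/17)] = 2.427
df = n₁ + n₂ − 2 = 35
p-value = P(T ≥ 2.427) ≈ 0.010
Since p ≈ 0.010 < α = 0.1, reject H0; the evidence is statistically significant.

t = 2.427; reject H0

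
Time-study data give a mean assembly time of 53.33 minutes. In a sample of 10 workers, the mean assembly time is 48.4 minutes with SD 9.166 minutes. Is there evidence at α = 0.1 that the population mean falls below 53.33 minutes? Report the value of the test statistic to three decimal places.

H0: μ = 53.33; H1: μ < 53.33 (one-sample t-test, left-tailed).
t = (x̄ − μ₀)/(s/√n) = (48.4 − 53.33)/(9.166/√10) = -1.701
df = n − 1 = 9
p-value = P(T ≤ -1.701) ≈ 0.062
Since p ≈ 0.062 < α = 0.1, reject H0; the data support H1.

-1.701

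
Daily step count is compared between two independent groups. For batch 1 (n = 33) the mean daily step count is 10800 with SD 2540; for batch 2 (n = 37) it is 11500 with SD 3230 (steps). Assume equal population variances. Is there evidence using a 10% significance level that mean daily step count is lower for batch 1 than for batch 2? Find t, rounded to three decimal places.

-0.999

Let group 1 = batch 1, group 2 = batch 2. H0: μ_1 = μ_2; H1: μ_1 < μ_2 (two-sample pooled-variance t-test, left-tailed).
s_p² = [(33−1)·2540² + (37−1)·3230²]/(33+37−2) = 8559350
t = (10800 − 11500)/√[8559350·(1/33 + 1/37)] = -0.999
df = n₁ + n₂ − 2 = 68
p-value = P(T ≤ -0.999) ≈ 0.161
Since p ≈ 0.161 > α = 0.1, fail to reject H0; the data do not provide sufficient evidence against H0.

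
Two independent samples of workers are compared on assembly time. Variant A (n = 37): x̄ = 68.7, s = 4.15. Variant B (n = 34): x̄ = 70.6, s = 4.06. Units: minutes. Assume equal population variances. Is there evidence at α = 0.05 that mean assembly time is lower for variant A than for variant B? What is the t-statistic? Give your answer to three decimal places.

Let group 1 = variant A, group 2 = variant B. H0: μ_1 = μ_2; H1: μ_1 < μ_2 (two-sample pooled-variance t-test, left-tailed).
s_p² = [(37−1)·4.15² + (34−1)·4.06²]/(37+34−2) = 16.8691
t = (68.7 − 70.6)/√[16.8691·(1/37 + 1/34)] = -1.947
df = n₁ + n₂ − 2 = 69
p-value = P(T ≤ -1.947) ≈ 0.028
Since p ≈ 0.028 < α = 0.05, reject H0; the evidence is statistically significant.

-1.947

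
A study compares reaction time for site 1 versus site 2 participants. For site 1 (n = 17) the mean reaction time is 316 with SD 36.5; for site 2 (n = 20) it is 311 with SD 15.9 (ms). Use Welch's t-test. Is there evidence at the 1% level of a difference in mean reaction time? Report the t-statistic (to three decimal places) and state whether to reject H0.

Let group 1 = site 1, group 2 = site 2. H0: μ_1 = μ_2; H1: μ_1 ≠ μ_2 (Welch's two-sample t-test, two-sided).
t = (x̄_1 − x̄_2)/√(s_1²/n_1 + s_2²/n_2) = (316 − 311)/√(36.5²/17 + 15.9²/20) = 0.524
Welch–Satterthwaite df ≈ 21.12
Two-sided p-value ≈ 0.6057
Since p ≈ 0.6057 > α = 0.01, fail to reject H0; the data do not provide sufficient evidence against H0.

t = 0.524; fail to reject H0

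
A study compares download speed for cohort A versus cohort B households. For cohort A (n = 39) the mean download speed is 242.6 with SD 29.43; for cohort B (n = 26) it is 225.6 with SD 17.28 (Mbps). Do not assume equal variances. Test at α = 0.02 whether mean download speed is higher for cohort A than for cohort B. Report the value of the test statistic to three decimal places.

Let group 1 = cohort A, group 2 = cohort B. H0: μ_1 = μ_2; H1: μ_1 > μ_2 (Welch's two-sample t-test, right-tailed).
t = (x̄_1 − x̄_2)/√(s_1²/n_1 + s_2²/n_2) = (242.6 − 225.6)/√(29.43²/39 + 17.28²/26) = 2.929
Welch–Satterthwaite df ≈ 62.19
p-value = P(T ≥ 2.929) ≈ 0.0024
Since p ≈ 0.0024 < α = 0.02, reject H0; the data support H1.

2.929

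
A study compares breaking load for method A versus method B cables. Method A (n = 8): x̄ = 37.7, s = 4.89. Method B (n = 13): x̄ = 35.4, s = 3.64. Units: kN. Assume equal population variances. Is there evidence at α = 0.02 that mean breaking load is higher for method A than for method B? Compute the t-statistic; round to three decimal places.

Let group 1 = method A, group 2 = method B. H0: μ_1 = μ_2; H1: μ_1 > μ_2 (two-sample pooled-variance t-test, right-tailed).
s_p² = [(8−1)·4.89² + (13−1)·3.64²]/(8+13−2) = 17.1779
t = (37.7 − 35.4)/√[17.1779·(1/8 + 1/13)] = 1.235
df = n₁ + n₂ − 2 = 19
p-value = P(T ≥ 1.235) ≈ 0.1160
Since p ≈ 0.1160 > α = 0.02, fail to reject H0; the evidence is not statistically significant.

1.235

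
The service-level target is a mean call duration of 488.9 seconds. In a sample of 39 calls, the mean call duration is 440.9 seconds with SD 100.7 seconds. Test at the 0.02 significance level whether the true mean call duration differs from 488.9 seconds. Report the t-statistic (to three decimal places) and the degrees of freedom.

t = -2.977, df = 38

H0: μ = 488.9; H1: μ ≠ 488.9 (one-sample t-test, two-sided).
t = (x̄ − μ₀)/(s/√n) = (440.9 − 488.9)/(100.7/√39) = -2.977
df = n − 1 = 38
Two-sided p-value ≈ 0.005
Since p ≈ 0.005 < α = 0.02, reject H0; the data support H1.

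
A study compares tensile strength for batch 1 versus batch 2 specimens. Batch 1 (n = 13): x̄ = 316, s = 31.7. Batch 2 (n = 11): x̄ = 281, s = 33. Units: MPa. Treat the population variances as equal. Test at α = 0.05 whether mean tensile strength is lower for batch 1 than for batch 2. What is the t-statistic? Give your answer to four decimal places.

2.6452

Let group 1 = batch 1, group 2 = batch 2. H0: μ_1 = μ_2; H1: μ_1 < μ_2 (two-sample pooled-variance t-test, left-tailed).
s_p² = [(13−1)·31.7² + (11−1)·33²]/(13+11−2) = 1043.12
t = (316 − 281)/√[1043.12·(1/13 + 1/11)] = 2.6452
df = n₁ + n₂ − 2 = 22
p-value = P(T ≤ 2.6452) ≈ 0.9926
Since p ≈ 0.9926 > α = 0.05, fail to reject H0; the data do not provide sufficient evidence against H0.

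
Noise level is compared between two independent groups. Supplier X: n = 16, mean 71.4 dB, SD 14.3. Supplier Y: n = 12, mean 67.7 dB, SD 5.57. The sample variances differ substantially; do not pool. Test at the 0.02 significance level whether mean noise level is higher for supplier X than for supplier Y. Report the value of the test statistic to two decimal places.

Let group 1 = supplier X, group 2 = supplier Y. H0: μ_1 = μ_2; H1: μ_1 > μ_2 (Welch's two-sample t-test, right-tailed).
t = (x̄_1 − x̄_2)/√(s_1²/n_1 + s_2²/n_2) = (71.4 − 67.7)/√(14.3²/16 + 5.57²/12) = 0.94
Welch–Satterthwaite df ≈ 20.54
p-value = P(T ≥ 0.94) ≈ 0.178
Since p ≈ 0.178 > α = 0.02, fail to reject H0; the evidence is not statistically significant.

0.94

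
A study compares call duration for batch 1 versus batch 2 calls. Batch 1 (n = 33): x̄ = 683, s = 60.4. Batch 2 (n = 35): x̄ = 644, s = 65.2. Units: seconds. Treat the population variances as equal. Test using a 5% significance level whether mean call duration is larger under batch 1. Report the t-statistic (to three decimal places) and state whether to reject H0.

t = 2.555; reject H0

Let group 1 = batch 1, group 2 = batch 2. H0: μ_1 = μ_2; H1: μ_1 > μ_2 (two-sample pooled-variance t-test, right-tailed).
s_p² = [(33−1)·60.4² + (35−1)·65.2²]/(33+35−2) = 3958.73
t = (683 − 644)/√[3958.73·(1/33 + 1/35)] = 2.555
df = n₁ + n₂ − 2 = 66
p-value = P(T ≥ 2.555) ≈ 0.006
Since p ≈ 0.006 < α = 0.05, reject H0; the data support H1.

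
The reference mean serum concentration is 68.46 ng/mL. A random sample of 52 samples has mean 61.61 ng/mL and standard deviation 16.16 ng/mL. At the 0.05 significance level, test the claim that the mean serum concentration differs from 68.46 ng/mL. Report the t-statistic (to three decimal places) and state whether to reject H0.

H0: μ = 68.46; H1: μ ≠ 68.46 (one-sample t-test, two-sided).
t = (x̄ − μ₀)/(s/√n) = (61.61 − 68.46)/(16.16/√52) = -3.057
df = n − 1 = 51
Two-sided p-value ≈ 0.0036
Since p ≈ 0.0036 < α = 0.05, reject H0; the data support H1.

t = -3.057; reject H0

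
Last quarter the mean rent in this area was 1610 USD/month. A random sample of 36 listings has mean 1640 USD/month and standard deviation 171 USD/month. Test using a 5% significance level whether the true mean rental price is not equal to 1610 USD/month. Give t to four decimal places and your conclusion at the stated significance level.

H0: μ = 1610; H1: μ ≠ 1610 (one-sample t-test, two-sided).
t = (x̄ − μ₀)/(s/√n) = (1640 − 1610)/(171/√36) = 1.0526
df = n − 1 = 35
Two-sided p-value ≈ 0.300
Since p ≈ 0.300 > α = 0.05, fail to reject H0; the data do not provide sufficient evidence against H0.

t = 1.0526; fail to reject H0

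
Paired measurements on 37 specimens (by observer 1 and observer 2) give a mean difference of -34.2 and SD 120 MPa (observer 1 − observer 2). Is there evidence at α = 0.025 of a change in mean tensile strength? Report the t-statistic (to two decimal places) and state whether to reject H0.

t = -1.73; fail to reject H0

H0: μ_d = 0; H1: μ_d ≠ 0 (paired t-test on the differences, two-sided).
t = d̄/(s_d/√n) = -34.2/(120/√37) = -1.73
df = n − 1 = 36
Two-sided p-value ≈ 0.0915
Since p ≈ 0.0915 > α = 0.025, fail to reject H0; the evidence is not statistically significant.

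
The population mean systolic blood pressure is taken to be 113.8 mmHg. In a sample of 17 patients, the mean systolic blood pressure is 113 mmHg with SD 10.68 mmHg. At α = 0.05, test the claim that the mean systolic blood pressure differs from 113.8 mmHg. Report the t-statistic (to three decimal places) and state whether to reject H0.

t = -0.309; fail to reject H0

H0: μ = 113.8; H1: μ ≠ 113.8 (one-sample t-test, two-sided).
t = (x̄ − μ₀)/(s/√n) = (113 − 113.8)/(10.68/√17) = -0.309
df = n − 1 = 16
Two-sided p-value ≈ 0.761
Since p ≈ 0.761 > α = 0.05, fail to reject H0; the data do not provide sufficient evidence against H0.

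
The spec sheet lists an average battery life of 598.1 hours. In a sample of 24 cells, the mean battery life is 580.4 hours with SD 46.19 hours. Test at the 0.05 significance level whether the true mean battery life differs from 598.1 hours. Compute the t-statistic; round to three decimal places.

-1.877

H0: μ = 598.1; H1: μ ≠ 598.1 (one-sample t-test, two-sided).
t = (x̄ − μ₀)/(s/√n) = (580.4 − 598.1)/(46.19/√24) = -1.877
df = n − 1 = 23
Two-sided p-value ≈ 0.0732
Since p ≈ 0.0732 > α = 0.05, fail to reject H0; the evidence is not statistically significant.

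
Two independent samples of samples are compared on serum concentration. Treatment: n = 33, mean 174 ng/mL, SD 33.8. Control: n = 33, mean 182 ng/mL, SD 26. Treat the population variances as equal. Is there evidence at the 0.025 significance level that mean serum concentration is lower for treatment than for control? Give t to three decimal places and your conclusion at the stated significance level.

t = -1.078; fail to reject H0

Let group 1 = treatment, group 2 = control. H0: μ_1 = μ_2; H1: μ_1 < μ_2 (two-sample pooled-variance t-test, left-tailed).
s_p² = [(33−1)·33.8² + (33−1)·26²]/(33+33−2) = 909.22
t = (174 − 182)/√[909.22·(1/33 + 1/33)] = -1.078
df = n₁ + n₂ − 2 = 64
p-value = P(T ≤ -1.078) ≈ 0.1426
Since p ≈ 0.1426 > α = 0.025, fail to reject H0; the evidence is not statistically significant.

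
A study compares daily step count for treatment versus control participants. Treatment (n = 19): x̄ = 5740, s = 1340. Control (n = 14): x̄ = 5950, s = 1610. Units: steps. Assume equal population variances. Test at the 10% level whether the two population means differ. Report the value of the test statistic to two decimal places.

Let group 1 = treatment, group 2 = control. H0: μ_1 = μ_2; H1: μ_1 ≠ μ_2 (two-sample pooled-variance t-test, two-sided).
s_p² = [(19−1)·1340² + (14−1)·1610²]/(19+14−2) = 2129620
t = (5740 − 5950)/√[2129620·(1/19 + 1/14)] = -0.41
df = n₁ + n₂ − 2 = 31
Two-sided p-value ≈ 0.6857
Since p ≈ 0.6857 > α = 0.1, fail to reject H0; the evidence is not statistically significant.

-0.41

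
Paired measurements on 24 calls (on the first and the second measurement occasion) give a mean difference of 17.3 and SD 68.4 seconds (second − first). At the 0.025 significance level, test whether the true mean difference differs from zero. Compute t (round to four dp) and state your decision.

t = 1.2391; fail to reject H0

H0: μ_d = 0; H1: μ_d ≠ 0 (paired t-test on the differences, two-sided).
t = d̄/(s_d/√n) = 17.3/(68.4/√24) = 1.2391
df = n − 1 = 23
Two-sided p-value ≈ 0.228
Since p ≈ 0.228 > α = 0.025, fail to reject H0; the data do not provide sufficient evidence against H0.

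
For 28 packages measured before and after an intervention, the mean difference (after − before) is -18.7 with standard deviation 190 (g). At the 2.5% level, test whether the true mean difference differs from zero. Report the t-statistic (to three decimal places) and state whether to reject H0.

t = -0.521; fail to reject H0

H0: μ_d = 0; H1: μ_d ≠ 0 (paired t-test on the differences, two-sided).
t = d̄/(s_d/√n) = -18.7/(190/√28) = -0.521
df = n − 1 = 27
Two-sided p-value ≈ 0.607
Since p ≈ 0.607 > α = 0.025, fail to reject H0; the evidence is not statistically significant.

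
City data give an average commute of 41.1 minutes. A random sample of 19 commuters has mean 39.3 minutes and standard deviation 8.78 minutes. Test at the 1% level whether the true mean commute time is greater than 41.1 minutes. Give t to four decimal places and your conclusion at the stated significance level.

t = -0.8936; fail to reject H0

H0: μ = 41.1; H1: μ > 41.1 (one-sample t-test, right-tailed).
t = (x̄ − μ₀)/(s/√n) = (39.3 − 41.1)/(8.78/√19) = -0.8936
df = n − 1 = 18
p-value = P(T ≥ -0.8936) ≈ 0.8083
Since p ≈ 0.8083 > α = 0.01, fail to reject H0; the data do not provide sufficient evidence against H0.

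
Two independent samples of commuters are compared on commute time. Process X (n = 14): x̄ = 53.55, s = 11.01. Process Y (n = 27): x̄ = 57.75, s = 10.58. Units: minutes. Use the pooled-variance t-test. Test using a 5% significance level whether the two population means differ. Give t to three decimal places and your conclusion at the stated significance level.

Let group 1 = process X, group 2 = process Y. H0: μ_1 = μ_2; H1: μ_1 ≠ μ_2 (two-sample pooled-variance t-test, two-sided).
s_p² = [(14−1)·11.01² + (27−1)·10.58²]/(14+27−2) = 115.031
t = (53.55 − 57.75)/√[115.031·(1/14 + 1/27)] = -1.189
df = n₁ + n₂ − 2 = 39
Two-sided p-value ≈ 0.242
Since p ≈ 0.242 > α = 0.05, fail to reject H0; the evidence is not statistically significant.

t = -1.189; fail to reject H0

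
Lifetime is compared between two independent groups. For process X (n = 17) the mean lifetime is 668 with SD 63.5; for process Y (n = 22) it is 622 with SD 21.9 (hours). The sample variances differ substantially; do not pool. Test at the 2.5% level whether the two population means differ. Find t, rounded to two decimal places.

Let group 1 = process X, group 2 = process Y. H0: μ_1 = μ_2; H1: μ_1 ≠ μ_2 (Welch's two-sample t-test, two-sided).
t = (x̄_1 − x̄_2)/√(s_1²/n_1 + s_2²/n_2) = (668 − 622)/√(63.5²/17 + 21.9²/22) = 2.86
Welch–Satterthwaite df ≈ 18.95
Two-sided p-value ≈ 0.010
Since p ≈ 0.010 < α = 0.025, reject H0; the data support H1.

2.86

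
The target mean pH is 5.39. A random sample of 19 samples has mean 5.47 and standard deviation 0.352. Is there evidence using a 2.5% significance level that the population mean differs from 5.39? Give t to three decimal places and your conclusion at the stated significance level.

t = 0.991; fail to reject H0

H0: μ = 5.39; H1: μ ≠ 5.39 (one-sample t-test, two-sided).
t = (x̄ − μ₀)/(s/√n) = (5.47 − 5.39)/(0.352/√19) = 0.991
df = n − 1 = 18
Two-sided p-value ≈ 0.3350
Since p ≈ 0.3350 > α = 0.025, fail to reject H0; the evidence is not statistically significant.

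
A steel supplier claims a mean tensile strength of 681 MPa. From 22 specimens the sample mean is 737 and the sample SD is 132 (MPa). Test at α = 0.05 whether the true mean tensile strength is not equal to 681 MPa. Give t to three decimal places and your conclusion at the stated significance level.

t = 1.990; fail to reject H0

H0: μ = 681; H1: μ ≠ 681 (one-sample t-test, two-sided).
t = (x̄ − μ₀)/(s/√n) = (737 − 681)/(132/√22) = 1.990
df = n − 1 = 21
Two-sided p-value ≈ 0.060
Since p ≈ 0.060 > α = 0.05, fail to reject H0; the data do not provide sufficient evidence against H0.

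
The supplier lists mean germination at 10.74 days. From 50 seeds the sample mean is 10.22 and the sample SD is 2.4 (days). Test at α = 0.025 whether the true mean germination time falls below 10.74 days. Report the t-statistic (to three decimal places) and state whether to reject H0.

H0: μ = 10.74; H1: μ < 10.74 (one-sample t-test, left-tailed).
t = (x̄ − μ₀)/(s/√n) = (10.22 − 10.74)/(2.4/√50) = -1.532
df = n − 1 = 49
p-value = P(T ≤ -1.532) ≈ 0.0660
Since p ≈ 0.0660 > α = 0.025, fail to reject H0; the data do not provide sufficient evidence against H0.

t = -1.532; fail to reject H0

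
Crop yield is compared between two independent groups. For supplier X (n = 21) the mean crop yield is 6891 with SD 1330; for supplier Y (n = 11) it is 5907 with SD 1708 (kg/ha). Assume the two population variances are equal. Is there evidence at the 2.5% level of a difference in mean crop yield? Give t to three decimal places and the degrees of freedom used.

Let group 1 = supplier X, group 2 = supplier Y. H0: μ_1 = μ_2; H1: μ_1 ≠ μ_2 (two-sample pooled-variance t-test, two-sided).
s_p² = [(21−1)·1330² + (11−1)·1708²]/(21+11−2) = 2151690
t = (6891 − 5907)/√[2151690·(1/21 + 1/11)] = 1.802
df = n₁ + n₂ − 2 = 30
Two-sided p-value ≈ 0.0815
Since p ≈ 0.0815 > α = 0.025, fail to reject H0; the data do not provide sufficient evidence against H0.

t = 1.802, df = 30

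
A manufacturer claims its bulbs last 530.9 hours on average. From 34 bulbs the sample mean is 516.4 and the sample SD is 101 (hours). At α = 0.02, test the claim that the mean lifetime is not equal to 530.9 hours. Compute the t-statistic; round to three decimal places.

H0: μ = 530.9; H1: μ ≠ 530.9 (one-sample t-test, two-sided).
t = (x̄ − μ₀)/(s/√n) = (516.4 − 530.9)/(101/√34) = -0.837
df = n − 1 = 33
Two-sided p-value ≈ 0.4085
Since p ≈ 0.4085 > α = 0.02, fail to reject H0; the evidence is not statistically significant.

-0.837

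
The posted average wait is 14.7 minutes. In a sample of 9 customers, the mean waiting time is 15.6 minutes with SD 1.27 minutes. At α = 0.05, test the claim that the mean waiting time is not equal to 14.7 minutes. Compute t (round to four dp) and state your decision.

H0: μ = 14.7; H1: μ ≠ 14.7 (one-sample t-test, two-sided).
t = (x̄ − μ₀)/(s/√n) = (15.6 − 14.7)/(1.27/√9) = 2.1260
df = n − 1 = 8
Two-sided p-value ≈ 0.0662
Since p ≈ 0.0662 > α = 0.05, fail to reject H0; the data do not provide sufficient evidence against H0.

t = 2.1260; fail to reject H0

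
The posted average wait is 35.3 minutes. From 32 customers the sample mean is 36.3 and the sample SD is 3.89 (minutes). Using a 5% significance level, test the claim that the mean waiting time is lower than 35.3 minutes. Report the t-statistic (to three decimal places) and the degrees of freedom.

t = 1.454, df = 31

H0: μ = 35.3; H1: μ < 35.3 (one-sample t-test, left-tailed).
t = (x̄ − μ₀)/(s/√n) = (36.3 − 35.3)/(3.89/√32) = 1.454
df = n − 1 = 31
p-value = P(T ≤ 1.454) ≈ 0.922
Since p ≈ 0.922 > α = 0.05, fail to reject H0; the evidence is not statistically significant.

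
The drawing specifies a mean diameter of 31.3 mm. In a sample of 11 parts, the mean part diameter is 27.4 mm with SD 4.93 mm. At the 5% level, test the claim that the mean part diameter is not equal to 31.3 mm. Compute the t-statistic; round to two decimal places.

H0: μ = 31.3; H1: μ ≠ 31.3 (one-sample t-test, two-sided).
t = (x̄ − μ₀)/(s/√n) = (27.4 − 31.3)/(4.93/√11) = -2.62
df = n − 1 = 10
Two-sided p-value ≈ 0.0254
Since p ≈ 0.0254 < α = 0.05, reject H0; the data support H1.

-2.62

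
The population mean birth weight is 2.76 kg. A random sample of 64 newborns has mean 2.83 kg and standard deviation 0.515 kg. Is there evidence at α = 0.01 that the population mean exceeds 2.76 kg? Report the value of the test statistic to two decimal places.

1.09

H0: μ = 2.76; H1: μ > 2.76 (one-sample t-test, right-tailed).
t = (x̄ − μ₀)/(s/√n) = (2.83 − 2.76)/(0.515/√64) = 1.09
df = n − 1 = 63
p-value = P(T ≥ 1.09) ≈ 0.1405
Since p ≈ 0.1405 > α = 0.01, fail to reject H0; the evidence is not statistically significant.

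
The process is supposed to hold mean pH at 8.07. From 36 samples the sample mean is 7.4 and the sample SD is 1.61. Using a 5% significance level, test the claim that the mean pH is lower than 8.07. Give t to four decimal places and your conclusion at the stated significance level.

H0: μ = 8.07; H1: μ < 8.07 (one-sample t-test, left-tailed).
t = (x̄ − μ₀)/(s/√n) = (7.4 − 8.07)/(1.61/√36) = -2.4969
df = n − 1 = 35
p-value = P(T ≤ -2.4969) ≈ 0.0087
Since p ≈ 0.0087 < α = 0.05, reject H0; the evidence is statistically significant.

t = -2.4969; reject H0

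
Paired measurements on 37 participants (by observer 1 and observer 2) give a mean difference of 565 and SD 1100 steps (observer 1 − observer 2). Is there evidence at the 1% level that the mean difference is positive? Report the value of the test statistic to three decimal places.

H0: μ_d = 0; H1: μ_d > 0 (paired t-test on the differences, right-tailed).
t = d̄/(s_d/√n) = 565/(1100/√37) = 3.124
df = n − 1 = 36
p-value = P(T ≥ 3.124) ≈ 0.0018
Since p ≈ 0.0018 < α = 0.01, reject H0; the evidence is statistically significant.

3.124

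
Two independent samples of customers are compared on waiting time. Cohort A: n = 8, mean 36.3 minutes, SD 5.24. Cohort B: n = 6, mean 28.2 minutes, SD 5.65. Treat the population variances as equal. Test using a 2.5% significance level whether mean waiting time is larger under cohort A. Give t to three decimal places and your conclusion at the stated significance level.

t = 2.770; reject H0

Let group 1 = cohort A, group 2 = cohort B. H0: μ_1 = μ_2; H1: μ_1 > μ_2 (two-sample pooled-variance t-test, right-tailed).
s_p² = [(8−1)·5.24² + (6−1)·5.65²]/(8+6−2) = 29.318
t = (36.3 − 28.2)/√[29.318·(1/8 + 1/6)] = 2.770
df = n₁ + n₂ − 2 = 12
p-value = P(T ≥ 2.770) ≈ 0.0085
Since p ≈ 0.0085 < α = 0.025, reject H0; the data support H1.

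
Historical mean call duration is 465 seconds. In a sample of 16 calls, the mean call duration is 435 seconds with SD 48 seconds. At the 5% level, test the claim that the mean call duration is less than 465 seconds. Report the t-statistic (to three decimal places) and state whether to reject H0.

H0: μ = 465; H1: μ < 465 (one-sample t-test, left-tailed).
t = (x̄ − μ₀)/(s/√n) = (435 − 465)/(48/√16) = -2.500
df = n − 1 = 15
p-value = P(T ≤ -2.500) ≈ 0.0123
Since p ≈ 0.0123 < α = 0.05, reject H0; the data support H1.

t = -2.500; reject H0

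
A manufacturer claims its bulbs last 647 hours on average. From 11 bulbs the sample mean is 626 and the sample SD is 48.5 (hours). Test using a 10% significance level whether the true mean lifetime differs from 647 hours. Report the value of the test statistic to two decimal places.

H0: μ = 647; H1: μ ≠ 647 (one-sample t-test, two-sided).
t = (x̄ − μ₀)/(s/√n) = (626 − 647)/(48.5/√11) = -1.44
df = n − 1 = 10
Two-sided p-value ≈ 0.1815
Since p ≈ 0.1815 > α = 0.1, fail to reject H0; the data do not provide sufficient evidence against H0.

-1.44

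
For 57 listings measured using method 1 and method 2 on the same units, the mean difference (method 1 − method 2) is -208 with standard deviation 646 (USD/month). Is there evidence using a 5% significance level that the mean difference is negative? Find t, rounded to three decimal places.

H0: μ_d = 0; H1: μ_d < 0 (paired t-test on the differences, left-tailed).
t = d̄/(s_d/√n) = -208/(646/√57) = -2.431
df = n − 1 = 56
p-value = P(T ≤ -2.431) ≈ 0.009
Since p ≈ 0.009 < α = 0.05, reject H0; the evidence is statistically significant.

-2.431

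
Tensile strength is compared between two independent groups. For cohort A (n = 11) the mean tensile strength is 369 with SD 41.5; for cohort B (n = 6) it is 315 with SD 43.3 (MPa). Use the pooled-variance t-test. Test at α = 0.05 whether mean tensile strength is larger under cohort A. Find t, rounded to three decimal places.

2.527

Let group 1 = cohort A, group 2 = cohort B. H0: μ_1 = μ_2; H1: μ_1 > μ_2 (two-sample pooled-variance t-test, right-tailed).
s_p² = [(11−1)·41.5² + (6−1)·43.3²]/(11+6−2) = 1773.13
t = (369 − 315)/√[1773.13·(1/11 + 1/6)] = 2.527
df = n₁ + n₂ − 2 = 15
p-value = P(T ≥ 2.527) ≈ 0.0116
Since p ≈ 0.0116 < α = 0.05, reject H0; the evidence is statistically significant.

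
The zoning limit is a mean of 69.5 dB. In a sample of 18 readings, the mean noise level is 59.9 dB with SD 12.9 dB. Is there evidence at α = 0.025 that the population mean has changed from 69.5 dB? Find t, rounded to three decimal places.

-3.157

H0: μ = 69.5; H1: μ ≠ 69.5 (one-sample t-test, two-sided).
t = (x̄ − μ₀)/(s/√n) = (59.9 − 69.5)/(12.9/√18) = -3.157
df = n − 1 = 17
Two-sided p-value ≈ 0.0058
Since p ≈ 0.0058 < α = 0.025, reject H0; the data support H1.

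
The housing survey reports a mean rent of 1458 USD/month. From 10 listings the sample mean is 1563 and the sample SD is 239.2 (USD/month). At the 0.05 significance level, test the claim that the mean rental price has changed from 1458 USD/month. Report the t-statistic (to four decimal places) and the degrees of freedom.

H0: μ = 1458; H1: μ ≠ 1458 (one-sample t-test, two-sided).
t = (x̄ − μ₀)/(s/√n) = (1563 − 1458)/(239.2/√10) = 1.3881
df = n − 1 = 9
Two-sided p-value ≈ 0.198
Since p ≈ 0.198 > α = 0.05, fail to reject H0; the evidence is not statistically significant.

t = 1.3881, df = 9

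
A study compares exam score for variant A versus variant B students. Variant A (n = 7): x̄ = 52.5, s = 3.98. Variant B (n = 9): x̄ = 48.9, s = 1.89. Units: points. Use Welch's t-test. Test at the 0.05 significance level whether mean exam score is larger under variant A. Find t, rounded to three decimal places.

2.207

Let group 1 = variant A, group 2 = variant B. H0: μ_1 = μ_2; H1: μ_1 > μ_2 (Welch's two-sample t-test, right-tailed).
t = (x̄_1 − x̄_2)/√(s_1²/n_1 + s_2²/n_2) = (52.5 − 48.9)/√(3.98²/7 + 1.89²/9) = 2.207
Welch–Satterthwaite df ≈ 8.10
p-value = P(T ≥ 2.207) ≈ 0.029
Since p ≈ 0.029 < α = 0.05, reject H0; the data support H1.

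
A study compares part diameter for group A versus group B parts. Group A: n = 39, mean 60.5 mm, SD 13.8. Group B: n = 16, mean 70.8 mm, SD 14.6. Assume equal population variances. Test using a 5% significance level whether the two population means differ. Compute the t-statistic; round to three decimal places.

Let group 1 = group A, group 2 = group B. H0: μ_1 = μ_2; H1: μ_1 ≠ μ_2 (two-sample pooled-variance t-test, two-sided).
s_p² = [(39−1)·13.8² + (16−1)·14.6²]/(39+16−2) = 196.87
t = (60.5 − 70.8)/√[196.87·(1/39 + 1/16)] = -2.473
df = n₁ + n₂ − 2 = 53
Two-sided p-value ≈ 0.017
Since p ≈ 0.017 < α = 0.05, reject H0; the data support H1.

-2.473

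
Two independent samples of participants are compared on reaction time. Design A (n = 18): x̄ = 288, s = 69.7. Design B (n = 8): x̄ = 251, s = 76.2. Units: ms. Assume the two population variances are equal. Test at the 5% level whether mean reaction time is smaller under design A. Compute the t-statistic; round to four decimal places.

Let group 1 = design A, group 2 = design B. H0: μ_1 = μ_2; H1: μ_1 < μ_2 (two-sample pooled-variance t-test, left-tailed).
s_p² = [(18−1)·69.7² + (8−1)·76.2²]/(18+8−2) = 5134.69
t = (288 − 251)/√[5134.69·(1/18 + 1/8)] = 1.2152
df = n₁ + n₂ − 2 = 24
p-value = P(T ≤ 1.2152) ≈ 0.8819
Since p ≈ 0.8819 > α = 0.05, fail to reject H0; the evidence is not statistically significant.

1.2152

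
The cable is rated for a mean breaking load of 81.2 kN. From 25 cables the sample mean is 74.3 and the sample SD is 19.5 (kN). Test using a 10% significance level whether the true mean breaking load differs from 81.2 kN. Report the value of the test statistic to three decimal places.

H0: μ = 81.2; H1: μ ≠ 81.2 (one-sample t-test, two-sided).
t = (x̄ − μ₀)/(s/√n) = (74.3 − 81.2)/(19.5/√25) = -1.769
df = n − 1 = 24
Two-sided p-value ≈ 0.090
Since p ≈ 0.090 < α = 0.1, reject H0; the evidence is statistically significant.

-1.769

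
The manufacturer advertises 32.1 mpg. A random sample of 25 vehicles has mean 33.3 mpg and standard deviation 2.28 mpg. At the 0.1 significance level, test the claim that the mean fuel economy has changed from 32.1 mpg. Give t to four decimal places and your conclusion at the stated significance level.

t = 2.6316; reject H0

H0: μ = 32.1; H1: μ ≠ 32.1 (one-sample t-test, two-sided).
t = (x̄ − μ₀)/(s/√n) = (33.3 − 32.1)/(2.28/√25) = 2.6316
df = n − 1 = 24
Two-sided p-value ≈ 0.0146
Since p ≈ 0.0146 < α = 0.1, reject H0; the evidence is statistically significant.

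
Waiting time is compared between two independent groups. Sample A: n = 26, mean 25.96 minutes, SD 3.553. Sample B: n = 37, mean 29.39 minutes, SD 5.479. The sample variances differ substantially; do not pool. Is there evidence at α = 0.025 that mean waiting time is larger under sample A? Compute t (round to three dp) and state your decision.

t = -3.012; fail to reject H0

Let group 1 = sample A, group 2 = sample B. H0: μ_1 = μ_2; H1: μ_1 > μ_2 (Welch's two-sample t-test, right-tailed).
t = (x̄_1 − x̄_2)/√(s_1²/n_1 + s_2²/n_2) = (25.96 − 29.39)/√(3.553²/26 + 5.479²/37) = -3.012
Welch–Satterthwaite df ≈ 60.68
p-value = P(T ≥ -3.012) ≈ 0.998
Since p ≈ 0.998 > α = 0.025, fail to reject H0; the evidence is not statistically significant.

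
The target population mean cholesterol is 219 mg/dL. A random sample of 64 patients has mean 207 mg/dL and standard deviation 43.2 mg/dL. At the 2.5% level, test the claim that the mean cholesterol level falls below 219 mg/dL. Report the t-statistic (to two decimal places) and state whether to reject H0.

t = -2.22; reject H0

H0: μ = 219; H1: μ < 219 (one-sample t-test, left-tailed).
t = (x̄ − μ₀)/(s/√n) = (207 − 219)/(43.2/√64) = -2.22
df = n − 1 = 63
p-value = P(T ≤ -2.22) ≈ 0.0149
Since p ≈ 0.0149 < α = 0.025, reject H0; the evidence is statistically significant.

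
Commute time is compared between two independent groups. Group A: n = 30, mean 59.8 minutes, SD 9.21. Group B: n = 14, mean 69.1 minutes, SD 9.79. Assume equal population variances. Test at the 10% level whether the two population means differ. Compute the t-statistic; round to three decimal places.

Let group 1 = group A, group 2 = group B. H0: μ_1 = μ_2; H1: μ_1 ≠ μ_2 (two-sample pooled-variance t-test, two-sided).
s_p² = [(30−1)·9.21² + (14−1)·9.79²]/(30+14−2) = 88.2351
t = (59.8 − 69.1)/√[88.2351·(1/30 + 1/14)] = -3.059
df = n₁ + n₂ − 2 = 42
Two-sided p-value ≈ 0.004
Since p ≈ 0.004 < α = 0.1, reject H0; the data support H1.

-3.059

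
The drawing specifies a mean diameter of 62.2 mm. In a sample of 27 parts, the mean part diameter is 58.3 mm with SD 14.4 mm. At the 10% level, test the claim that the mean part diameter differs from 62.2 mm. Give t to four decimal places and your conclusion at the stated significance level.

H0: μ = 62.2; H1: μ ≠ 62.2 (one-sample t-test, two-sided).
t = (x̄ − μ₀)/(s/√n) = (58.3 − 62.2)/(14.4/√27) = -1.4073
df = n − 1 = 26
Two-sided p-value ≈ 0.1712
Since p ≈ 0.1712 > α = 0.1, fail to reject H0; the data do not provide sufficient evidence against H0.

t = -1.4073; fail to reject H0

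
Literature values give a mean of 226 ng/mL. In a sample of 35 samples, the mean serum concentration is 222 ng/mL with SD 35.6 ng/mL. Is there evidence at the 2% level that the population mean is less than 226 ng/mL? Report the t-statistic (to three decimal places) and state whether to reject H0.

H0: μ = 226; H1: μ < 226 (one-sample t-test, left-tailed).
t = (x̄ − μ₀)/(s/√n) = (222 − 226)/(35.6/√35) = -0.665
df = n − 1 = 34
p-value = P(T ≤ -0.665) ≈ 0.255
Since p ≈ 0.255 > α = 0.02, fail to reject H0; the data do not provide sufficient evidence against H0.

t = -0.665; fail to reject H0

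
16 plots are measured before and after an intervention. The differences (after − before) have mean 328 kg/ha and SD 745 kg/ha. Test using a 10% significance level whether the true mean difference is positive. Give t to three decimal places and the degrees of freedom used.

H0: μ_d = 0; H1: μ_d > 0 (paired t-test on the differences, right-tailed).
t = d̄/(s_d/√n) = 328/(745/√16) = 1.761
df = n − 1 = 15
p-value = P(T ≥ 1.761) ≈ 0.0493
Since p ≈ 0.0493 < α = 0.1, reject H0; the data support H1.

t = 1.761, df = 15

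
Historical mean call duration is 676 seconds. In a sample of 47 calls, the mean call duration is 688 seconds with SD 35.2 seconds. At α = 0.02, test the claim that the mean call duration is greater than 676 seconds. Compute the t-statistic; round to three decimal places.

H0: μ = 676; H1: μ > 676 (one-sample t-test, right-tailed).
t = (x̄ − μ₀)/(s/√n) = (688 − 676)/(35.2/√47) = 2.337
df = n − 1 = 46
p-value = P(T ≥ 2.337) ≈ 0.0119
Since p ≈ 0.0119 < α = 0.02, reject H0; the evidence is statistically significant.

2.337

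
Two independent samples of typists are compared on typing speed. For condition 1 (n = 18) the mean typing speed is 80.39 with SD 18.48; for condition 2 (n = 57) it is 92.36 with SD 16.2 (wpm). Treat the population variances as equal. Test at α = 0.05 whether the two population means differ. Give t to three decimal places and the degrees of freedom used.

t = -2.642, df = 73

Let group 1 = condition 1, group 2 = condition 2. H0: μ_1 = μ_2; H1: μ_1 ≠ μ_2 (two-sample pooled-variance t-test, two-sided).
s_p² = [(18−1)·18.48² + (57−1)·16.2²]/(18+57−2) = 280.854
t = (80.39 − 92.36)/√[280.854·(1/18 + 1/57)] = -2.642
df = n₁ + n₂ − 2 = 73
Two-sided p-value ≈ 0.0101
Since p ≈ 0.0101 < α = 0.05, reject H0; the data support H1.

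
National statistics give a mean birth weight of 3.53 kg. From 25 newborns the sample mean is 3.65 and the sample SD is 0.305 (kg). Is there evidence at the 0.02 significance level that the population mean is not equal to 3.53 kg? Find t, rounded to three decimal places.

H0: μ = 3.53; H1: μ ≠ 3.53 (one-sample t-test, two-sided).
t = (x̄ − μ₀)/(s/√n) = (3.65 − 3.53)/(0.305/√25) = 1.967
df = n − 1 = 24
Two-sided p-value ≈ 0.061
Since p ≈ 0.061 > α = 0.02, fail to reject H0; the evidence is not statistically significant.

1.967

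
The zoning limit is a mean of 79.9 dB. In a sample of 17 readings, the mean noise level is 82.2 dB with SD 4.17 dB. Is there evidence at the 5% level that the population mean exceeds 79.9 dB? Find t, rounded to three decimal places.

H0: μ = 79.9; H1: μ > 79.9 (one-sample t-test, right-tailed).
t = (x̄ − μ₀)/(s/√n) = (82.2 − 79.9)/(4.17/√17) = 2.274
df = n − 1 = 16
p-value = P(T ≥ 2.274) ≈ 0.0185
Since p ≈ 0.0185 < α = 0.05, reject H0; the data support H1.

2.274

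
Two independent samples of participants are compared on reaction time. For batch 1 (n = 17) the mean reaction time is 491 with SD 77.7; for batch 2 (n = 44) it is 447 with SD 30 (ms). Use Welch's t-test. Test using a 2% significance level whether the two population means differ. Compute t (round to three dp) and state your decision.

t = 2.270; fail to reject H0

Let group 1 = batch 1, group 2 = batch 2. H0: μ_1 = μ_2; H1: μ_1 ≠ μ_2 (Welch's two-sample t-test, two-sided).
t = (x̄_1 − x̄_2)/√(s_1²/n_1 + s_2²/n_2) = (491 − 447)/√(77.7²/17 + 30²/44) = 2.270
Welch–Satterthwaite df ≈ 17.87
Two-sided p-value ≈ 0.036
Since p ≈ 0.036 > α = 0.02, fail to reject H0; the data do not provide sufficient evidence against H0.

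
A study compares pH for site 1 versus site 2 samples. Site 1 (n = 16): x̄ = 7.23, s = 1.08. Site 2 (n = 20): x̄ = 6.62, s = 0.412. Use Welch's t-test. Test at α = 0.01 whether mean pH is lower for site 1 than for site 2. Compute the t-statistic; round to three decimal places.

2.138

Let group 1 = site 1, group 2 = site 2. H0: μ_1 = μ_2; H1: μ_1 < μ_2 (Welch's two-sample t-test, left-tailed).
t = (x̄_1 − x̄_2)/√(s_1²/n_1 + s_2²/n_2) = (7.23 − 6.62)/√(1.08²/16 + 0.412²/20) = 2.138
Welch–Satterthwaite df ≈ 18.50
p-value = P(T ≤ 2.138) ≈ 0.9770
Since p ≈ 0.9770 > α = 0.01, fail to reject H0; the data do not provide sufficient evidence against H0.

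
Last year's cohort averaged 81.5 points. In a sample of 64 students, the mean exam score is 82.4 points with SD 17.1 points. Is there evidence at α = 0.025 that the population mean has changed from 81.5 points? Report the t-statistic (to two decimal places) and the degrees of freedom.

t = 0.42, df = 63

H0: μ = 81.5; H1: μ ≠ 81.5 (one-sample t-test, two-sided).
t = (x̄ − μ₀)/(s/√n) = (82.4 − 81.5)/(17.1/√64) = 0.42
df = n − 1 = 63
Two-sided p-value ≈ 0.6751
Since p ≈ 0.6751 > α = 0.025, fail to reject H0; the data do not provide sufficient evidence against H0.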